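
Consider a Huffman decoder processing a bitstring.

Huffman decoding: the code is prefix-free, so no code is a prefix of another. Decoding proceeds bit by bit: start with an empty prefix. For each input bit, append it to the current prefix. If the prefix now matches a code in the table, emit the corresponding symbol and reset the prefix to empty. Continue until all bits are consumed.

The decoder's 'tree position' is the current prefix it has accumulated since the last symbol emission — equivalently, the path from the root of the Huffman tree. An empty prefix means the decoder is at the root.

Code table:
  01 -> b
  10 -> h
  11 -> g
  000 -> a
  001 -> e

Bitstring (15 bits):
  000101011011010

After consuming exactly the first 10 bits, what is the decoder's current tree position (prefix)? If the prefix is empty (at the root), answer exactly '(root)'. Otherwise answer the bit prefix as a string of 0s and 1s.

Answer: 0

Derivation:
Bit 0: prefix='0' (no match yet)
Bit 1: prefix='00' (no match yet)
Bit 2: prefix='000' -> emit 'a', reset
Bit 3: prefix='1' (no match yet)
Bit 4: prefix='10' -> emit 'h', reset
Bit 5: prefix='1' (no match yet)
Bit 6: prefix='10' -> emit 'h', reset
Bit 7: prefix='1' (no match yet)
Bit 8: prefix='11' -> emit 'g', reset
Bit 9: prefix='0' (no match yet)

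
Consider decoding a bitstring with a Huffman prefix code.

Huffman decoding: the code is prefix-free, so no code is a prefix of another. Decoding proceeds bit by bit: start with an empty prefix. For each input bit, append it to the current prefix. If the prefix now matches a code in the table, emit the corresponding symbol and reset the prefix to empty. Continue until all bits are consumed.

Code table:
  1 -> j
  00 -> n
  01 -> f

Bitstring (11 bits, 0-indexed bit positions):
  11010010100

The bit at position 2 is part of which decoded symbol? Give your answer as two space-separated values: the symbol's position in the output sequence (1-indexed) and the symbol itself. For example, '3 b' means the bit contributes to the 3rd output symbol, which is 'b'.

Bit 0: prefix='1' -> emit 'j', reset
Bit 1: prefix='1' -> emit 'j', reset
Bit 2: prefix='0' (no match yet)
Bit 3: prefix='01' -> emit 'f', reset
Bit 4: prefix='0' (no match yet)
Bit 5: prefix='00' -> emit 'n', reset
Bit 6: prefix='1' -> emit 'j', reset

Answer: 3 f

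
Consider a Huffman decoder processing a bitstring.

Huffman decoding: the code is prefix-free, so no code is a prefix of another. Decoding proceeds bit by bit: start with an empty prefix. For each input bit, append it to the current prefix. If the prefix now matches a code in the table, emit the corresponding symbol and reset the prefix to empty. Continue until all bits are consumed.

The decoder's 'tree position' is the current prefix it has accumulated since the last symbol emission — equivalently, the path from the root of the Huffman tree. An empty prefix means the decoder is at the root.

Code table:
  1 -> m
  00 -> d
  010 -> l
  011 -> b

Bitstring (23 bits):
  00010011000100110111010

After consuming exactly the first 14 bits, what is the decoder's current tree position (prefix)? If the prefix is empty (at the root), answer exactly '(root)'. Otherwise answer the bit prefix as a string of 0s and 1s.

Answer: 0

Derivation:
Bit 0: prefix='0' (no match yet)
Bit 1: prefix='00' -> emit 'd', reset
Bit 2: prefix='0' (no match yet)
Bit 3: prefix='01' (no match yet)
Bit 4: prefix='010' -> emit 'l', reset
Bit 5: prefix='0' (no match yet)
Bit 6: prefix='01' (no match yet)
Bit 7: prefix='011' -> emit 'b', reset
Bit 8: prefix='0' (no match yet)
Bit 9: prefix='00' -> emit 'd', reset
Bit 10: prefix='0' (no match yet)
Bit 11: prefix='01' (no match yet)
Bit 12: prefix='010' -> emit 'l', reset
Bit 13: prefix='0' (no match yet)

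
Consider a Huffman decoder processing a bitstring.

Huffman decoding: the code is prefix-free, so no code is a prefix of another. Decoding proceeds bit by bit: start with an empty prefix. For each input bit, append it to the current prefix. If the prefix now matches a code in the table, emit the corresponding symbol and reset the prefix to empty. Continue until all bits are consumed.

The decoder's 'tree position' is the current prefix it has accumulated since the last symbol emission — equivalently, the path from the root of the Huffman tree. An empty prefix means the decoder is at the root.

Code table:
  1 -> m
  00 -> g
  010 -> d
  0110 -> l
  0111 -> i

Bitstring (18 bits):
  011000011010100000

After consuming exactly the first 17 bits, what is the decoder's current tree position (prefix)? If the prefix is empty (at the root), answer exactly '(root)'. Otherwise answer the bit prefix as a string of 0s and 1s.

Answer: 0

Derivation:
Bit 0: prefix='0' (no match yet)
Bit 1: prefix='01' (no match yet)
Bit 2: prefix='011' (no match yet)
Bit 3: prefix='0110' -> emit 'l', reset
Bit 4: prefix='0' (no match yet)
Bit 5: prefix='00' -> emit 'g', reset
Bit 6: prefix='0' (no match yet)
Bit 7: prefix='01' (no match yet)
Bit 8: prefix='011' (no match yet)
Bit 9: prefix='0110' -> emit 'l', reset
Bit 10: prefix='1' -> emit 'm', reset
Bit 11: prefix='0' (no match yet)
Bit 12: prefix='01' (no match yet)
Bit 13: prefix='010' -> emit 'd', reset
Bit 14: prefix='0' (no match yet)
Bit 15: prefix='00' -> emit 'g', reset
Bit 16: prefix='0' (no match yet)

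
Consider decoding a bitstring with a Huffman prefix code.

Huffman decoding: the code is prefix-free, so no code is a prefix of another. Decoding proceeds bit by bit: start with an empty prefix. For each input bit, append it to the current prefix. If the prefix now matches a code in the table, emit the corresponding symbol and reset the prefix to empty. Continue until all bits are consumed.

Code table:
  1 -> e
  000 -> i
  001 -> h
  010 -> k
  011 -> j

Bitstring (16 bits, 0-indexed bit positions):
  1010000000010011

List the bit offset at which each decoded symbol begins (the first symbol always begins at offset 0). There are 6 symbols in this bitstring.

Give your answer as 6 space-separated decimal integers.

Answer: 0 1 4 7 10 13

Derivation:
Bit 0: prefix='1' -> emit 'e', reset
Bit 1: prefix='0' (no match yet)
Bit 2: prefix='01' (no match yet)
Bit 3: prefix='010' -> emit 'k', reset
Bit 4: prefix='0' (no match yet)
Bit 5: prefix='00' (no match yet)
Bit 6: prefix='000' -> emit 'i', reset
Bit 7: prefix='0' (no match yet)
Bit 8: prefix='00' (no match yet)
Bit 9: prefix='000' -> emit 'i', reset
Bit 10: prefix='0' (no match yet)
Bit 11: prefix='01' (no match yet)
Bit 12: prefix='010' -> emit 'k', reset
Bit 13: prefix='0' (no match yet)
Bit 14: prefix='01' (no match yet)
Bit 15: prefix='011' -> emit 'j', reset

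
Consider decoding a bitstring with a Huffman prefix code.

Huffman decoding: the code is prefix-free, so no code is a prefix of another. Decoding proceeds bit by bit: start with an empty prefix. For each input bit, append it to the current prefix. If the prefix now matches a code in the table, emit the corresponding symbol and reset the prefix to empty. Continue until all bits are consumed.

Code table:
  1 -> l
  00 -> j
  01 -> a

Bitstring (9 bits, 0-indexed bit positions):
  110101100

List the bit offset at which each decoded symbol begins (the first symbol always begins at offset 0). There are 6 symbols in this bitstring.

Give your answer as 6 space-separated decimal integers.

Answer: 0 1 2 4 6 7

Derivation:
Bit 0: prefix='1' -> emit 'l', reset
Bit 1: prefix='1' -> emit 'l', reset
Bit 2: prefix='0' (no match yet)
Bit 3: prefix='01' -> emit 'a', reset
Bit 4: prefix='0' (no match yet)
Bit 5: prefix='01' -> emit 'a', reset
Bit 6: prefix='1' -> emit 'l', reset
Bit 7: prefix='0' (no match yet)
Bit 8: prefix='00' -> emit 'j', reset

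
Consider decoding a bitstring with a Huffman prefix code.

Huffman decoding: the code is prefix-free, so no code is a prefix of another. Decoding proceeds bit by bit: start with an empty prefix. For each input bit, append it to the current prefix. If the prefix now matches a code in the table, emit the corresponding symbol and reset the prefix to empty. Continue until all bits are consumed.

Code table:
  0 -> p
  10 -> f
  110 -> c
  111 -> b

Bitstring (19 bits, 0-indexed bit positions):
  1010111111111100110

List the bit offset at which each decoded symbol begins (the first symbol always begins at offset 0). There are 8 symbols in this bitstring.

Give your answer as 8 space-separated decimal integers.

Bit 0: prefix='1' (no match yet)
Bit 1: prefix='10' -> emit 'f', reset
Bit 2: prefix='1' (no match yet)
Bit 3: prefix='10' -> emit 'f', reset
Bit 4: prefix='1' (no match yet)
Bit 5: prefix='11' (no match yet)
Bit 6: prefix='111' -> emit 'b', reset
Bit 7: prefix='1' (no match yet)
Bit 8: prefix='11' (no match yet)
Bit 9: prefix='111' -> emit 'b', reset
Bit 10: prefix='1' (no match yet)
Bit 11: prefix='11' (no match yet)
Bit 12: prefix='111' -> emit 'b', reset
Bit 13: prefix='1' (no match yet)
Bit 14: prefix='10' -> emit 'f', reset
Bit 15: prefix='0' -> emit 'p', reset
Bit 16: prefix='1' (no match yet)
Bit 17: prefix='11' (no match yet)
Bit 18: prefix='110' -> emit 'c', reset

Answer: 0 2 4 7 10 13 15 16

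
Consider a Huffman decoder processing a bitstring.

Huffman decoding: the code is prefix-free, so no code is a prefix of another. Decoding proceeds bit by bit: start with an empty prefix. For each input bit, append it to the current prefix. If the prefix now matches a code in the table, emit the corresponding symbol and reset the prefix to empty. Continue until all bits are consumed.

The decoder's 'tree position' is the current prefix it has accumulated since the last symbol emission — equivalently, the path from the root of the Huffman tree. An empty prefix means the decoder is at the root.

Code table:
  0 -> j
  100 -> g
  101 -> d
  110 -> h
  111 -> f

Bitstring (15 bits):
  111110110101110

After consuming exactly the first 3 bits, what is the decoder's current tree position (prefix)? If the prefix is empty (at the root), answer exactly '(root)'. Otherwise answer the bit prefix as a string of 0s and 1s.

Answer: (root)

Derivation:
Bit 0: prefix='1' (no match yet)
Bit 1: prefix='11' (no match yet)
Bit 2: prefix='111' -> emit 'f', reset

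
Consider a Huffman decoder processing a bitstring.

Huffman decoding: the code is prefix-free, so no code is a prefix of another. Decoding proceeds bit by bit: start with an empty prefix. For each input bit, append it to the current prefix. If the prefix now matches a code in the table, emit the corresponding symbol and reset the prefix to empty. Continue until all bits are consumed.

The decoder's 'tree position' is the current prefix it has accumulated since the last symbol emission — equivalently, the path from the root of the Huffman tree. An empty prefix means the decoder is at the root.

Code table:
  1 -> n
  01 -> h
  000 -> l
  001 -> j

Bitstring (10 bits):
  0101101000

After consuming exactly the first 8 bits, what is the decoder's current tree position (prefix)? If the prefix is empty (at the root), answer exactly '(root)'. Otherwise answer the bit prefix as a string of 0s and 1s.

Answer: 0

Derivation:
Bit 0: prefix='0' (no match yet)
Bit 1: prefix='01' -> emit 'h', reset
Bit 2: prefix='0' (no match yet)
Bit 3: prefix='01' -> emit 'h', reset
Bit 4: prefix='1' -> emit 'n', reset
Bit 5: prefix='0' (no match yet)
Bit 6: prefix='01' -> emit 'h', reset
Bit 7: prefix='0' (no match yet)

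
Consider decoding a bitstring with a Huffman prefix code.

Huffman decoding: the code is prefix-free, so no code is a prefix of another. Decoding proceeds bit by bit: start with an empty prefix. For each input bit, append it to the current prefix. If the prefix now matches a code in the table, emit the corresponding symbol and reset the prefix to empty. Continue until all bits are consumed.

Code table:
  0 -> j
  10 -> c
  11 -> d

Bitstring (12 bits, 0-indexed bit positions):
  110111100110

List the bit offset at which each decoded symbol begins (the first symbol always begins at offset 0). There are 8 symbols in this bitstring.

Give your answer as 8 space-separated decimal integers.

Bit 0: prefix='1' (no match yet)
Bit 1: prefix='11' -> emit 'd', reset
Bit 2: prefix='0' -> emit 'j', reset
Bit 3: prefix='1' (no match yet)
Bit 4: prefix='11' -> emit 'd', reset
Bit 5: prefix='1' (no match yet)
Bit 6: prefix='11' -> emit 'd', reset
Bit 7: prefix='0' -> emit 'j', reset
Bit 8: prefix='0' -> emit 'j', reset
Bit 9: prefix='1' (no match yet)
Bit 10: prefix='11' -> emit 'd', reset
Bit 11: prefix='0' -> emit 'j', reset

Answer: 0 2 3 5 7 8 9 11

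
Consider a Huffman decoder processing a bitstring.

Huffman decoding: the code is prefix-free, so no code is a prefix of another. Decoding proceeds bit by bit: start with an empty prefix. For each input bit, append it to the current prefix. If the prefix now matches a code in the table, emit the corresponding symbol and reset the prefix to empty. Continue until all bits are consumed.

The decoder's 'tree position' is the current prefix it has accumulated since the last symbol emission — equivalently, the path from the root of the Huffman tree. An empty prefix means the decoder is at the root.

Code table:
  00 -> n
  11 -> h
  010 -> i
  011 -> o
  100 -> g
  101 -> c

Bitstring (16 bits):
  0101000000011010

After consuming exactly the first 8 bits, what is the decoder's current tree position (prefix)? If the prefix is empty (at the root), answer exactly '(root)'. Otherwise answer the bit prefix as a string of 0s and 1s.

Answer: (root)

Derivation:
Bit 0: prefix='0' (no match yet)
Bit 1: prefix='01' (no match yet)
Bit 2: prefix='010' -> emit 'i', reset
Bit 3: prefix='1' (no match yet)
Bit 4: prefix='10' (no match yet)
Bit 5: prefix='100' -> emit 'g', reset
Bit 6: prefix='0' (no match yet)
Bit 7: prefix='00' -> emit 'n', reset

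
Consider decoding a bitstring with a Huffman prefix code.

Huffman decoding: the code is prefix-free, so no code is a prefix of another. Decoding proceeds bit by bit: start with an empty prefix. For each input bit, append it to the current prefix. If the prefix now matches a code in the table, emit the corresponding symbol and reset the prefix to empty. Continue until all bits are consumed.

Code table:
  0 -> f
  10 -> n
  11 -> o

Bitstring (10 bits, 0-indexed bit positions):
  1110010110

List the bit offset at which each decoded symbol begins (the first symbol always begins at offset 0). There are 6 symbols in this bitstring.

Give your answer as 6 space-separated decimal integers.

Answer: 0 2 4 5 7 9

Derivation:
Bit 0: prefix='1' (no match yet)
Bit 1: prefix='11' -> emit 'o', reset
Bit 2: prefix='1' (no match yet)
Bit 3: prefix='10' -> emit 'n', reset
Bit 4: prefix='0' -> emit 'f', reset
Bit 5: prefix='1' (no match yet)
Bit 6: prefix='10' -> emit 'n', reset
Bit 7: prefix='1' (no match yet)
Bit 8: prefix='11' -> emit 'o', reset
Bit 9: prefix='0' -> emit 'f', reset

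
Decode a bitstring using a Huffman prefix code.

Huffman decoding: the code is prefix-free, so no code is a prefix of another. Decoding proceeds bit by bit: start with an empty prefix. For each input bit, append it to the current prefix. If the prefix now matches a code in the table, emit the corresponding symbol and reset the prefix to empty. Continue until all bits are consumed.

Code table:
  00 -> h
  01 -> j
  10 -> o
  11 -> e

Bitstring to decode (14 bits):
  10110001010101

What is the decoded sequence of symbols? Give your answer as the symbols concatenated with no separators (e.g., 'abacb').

Bit 0: prefix='1' (no match yet)
Bit 1: prefix='10' -> emit 'o', reset
Bit 2: prefix='1' (no match yet)
Bit 3: prefix='11' -> emit 'e', reset
Bit 4: prefix='0' (no match yet)
Bit 5: prefix='00' -> emit 'h', reset
Bit 6: prefix='0' (no match yet)
Bit 7: prefix='01' -> emit 'j', reset
Bit 8: prefix='0' (no match yet)
Bit 9: prefix='01' -> emit 'j', reset
Bit 10: prefix='0' (no match yet)
Bit 11: prefix='01' -> emit 'j', reset
Bit 12: prefix='0' (no match yet)
Bit 13: prefix='01' -> emit 'j', reset

Answer: oehjjjj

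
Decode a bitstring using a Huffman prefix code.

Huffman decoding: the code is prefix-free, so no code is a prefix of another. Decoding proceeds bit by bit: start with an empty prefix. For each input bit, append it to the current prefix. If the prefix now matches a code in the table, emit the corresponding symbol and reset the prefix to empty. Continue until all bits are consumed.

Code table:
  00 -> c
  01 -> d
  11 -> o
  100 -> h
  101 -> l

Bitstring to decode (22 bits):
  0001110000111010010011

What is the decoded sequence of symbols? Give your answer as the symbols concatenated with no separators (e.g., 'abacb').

Bit 0: prefix='0' (no match yet)
Bit 1: prefix='00' -> emit 'c', reset
Bit 2: prefix='0' (no match yet)
Bit 3: prefix='01' -> emit 'd', reset
Bit 4: prefix='1' (no match yet)
Bit 5: prefix='11' -> emit 'o', reset
Bit 6: prefix='0' (no match yet)
Bit 7: prefix='00' -> emit 'c', reset
Bit 8: prefix='0' (no match yet)
Bit 9: prefix='00' -> emit 'c', reset
Bit 10: prefix='1' (no match yet)
Bit 11: prefix='11' -> emit 'o', reset
Bit 12: prefix='1' (no match yet)
Bit 13: prefix='10' (no match yet)
Bit 14: prefix='101' -> emit 'l', reset
Bit 15: prefix='0' (no match yet)
Bit 16: prefix='00' -> emit 'c', reset
Bit 17: prefix='1' (no match yet)
Bit 18: prefix='10' (no match yet)
Bit 19: prefix='100' -> emit 'h', reset
Bit 20: prefix='1' (no match yet)
Bit 21: prefix='11' -> emit 'o', reset

Answer: cdoccolcho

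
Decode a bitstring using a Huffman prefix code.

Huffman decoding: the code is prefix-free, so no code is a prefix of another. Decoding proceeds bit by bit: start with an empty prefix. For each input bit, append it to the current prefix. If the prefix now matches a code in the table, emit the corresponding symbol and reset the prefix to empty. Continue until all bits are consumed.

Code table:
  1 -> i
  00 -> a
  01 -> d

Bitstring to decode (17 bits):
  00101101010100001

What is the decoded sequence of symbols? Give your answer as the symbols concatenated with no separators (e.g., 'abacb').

Bit 0: prefix='0' (no match yet)
Bit 1: prefix='00' -> emit 'a', reset
Bit 2: prefix='1' -> emit 'i', reset
Bit 3: prefix='0' (no match yet)
Bit 4: prefix='01' -> emit 'd', reset
Bit 5: prefix='1' -> emit 'i', reset
Bit 6: prefix='0' (no match yet)
Bit 7: prefix='01' -> emit 'd', reset
Bit 8: prefix='0' (no match yet)
Bit 9: prefix='01' -> emit 'd', reset
Bit 10: prefix='0' (no match yet)
Bit 11: prefix='01' -> emit 'd', reset
Bit 12: prefix='0' (no match yet)
Bit 13: prefix='00' -> emit 'a', reset
Bit 14: prefix='0' (no match yet)
Bit 15: prefix='00' -> emit 'a', reset
Bit 16: prefix='1' -> emit 'i', reset

Answer: aididddaai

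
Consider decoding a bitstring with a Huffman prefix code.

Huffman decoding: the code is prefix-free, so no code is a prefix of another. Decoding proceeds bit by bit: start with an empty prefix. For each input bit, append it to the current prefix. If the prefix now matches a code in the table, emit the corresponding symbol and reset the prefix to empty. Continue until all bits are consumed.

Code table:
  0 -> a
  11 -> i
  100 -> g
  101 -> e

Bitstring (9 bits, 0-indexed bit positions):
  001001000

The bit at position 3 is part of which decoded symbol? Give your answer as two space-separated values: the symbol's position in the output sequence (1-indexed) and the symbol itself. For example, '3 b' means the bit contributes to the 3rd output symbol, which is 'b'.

Bit 0: prefix='0' -> emit 'a', reset
Bit 1: prefix='0' -> emit 'a', reset
Bit 2: prefix='1' (no match yet)
Bit 3: prefix='10' (no match yet)
Bit 4: prefix='100' -> emit 'g', reset
Bit 5: prefix='1' (no match yet)
Bit 6: prefix='10' (no match yet)
Bit 7: prefix='100' -> emit 'g', reset

Answer: 3 g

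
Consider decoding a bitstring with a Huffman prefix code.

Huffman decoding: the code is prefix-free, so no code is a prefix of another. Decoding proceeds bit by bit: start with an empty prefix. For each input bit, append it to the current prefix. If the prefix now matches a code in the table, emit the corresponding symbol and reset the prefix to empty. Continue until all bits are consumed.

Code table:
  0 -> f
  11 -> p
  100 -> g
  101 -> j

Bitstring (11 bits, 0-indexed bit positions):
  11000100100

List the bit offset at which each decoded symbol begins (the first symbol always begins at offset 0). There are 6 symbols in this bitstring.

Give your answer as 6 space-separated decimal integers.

Bit 0: prefix='1' (no match yet)
Bit 1: prefix='11' -> emit 'p', reset
Bit 2: prefix='0' -> emit 'f', reset
Bit 3: prefix='0' -> emit 'f', reset
Bit 4: prefix='0' -> emit 'f', reset
Bit 5: prefix='1' (no match yet)
Bit 6: prefix='10' (no match yet)
Bit 7: prefix='100' -> emit 'g', reset
Bit 8: prefix='1' (no match yet)
Bit 9: prefix='10' (no match yet)
Bit 10: prefix='100' -> emit 'g', reset

Answer: 0 2 3 4 5 8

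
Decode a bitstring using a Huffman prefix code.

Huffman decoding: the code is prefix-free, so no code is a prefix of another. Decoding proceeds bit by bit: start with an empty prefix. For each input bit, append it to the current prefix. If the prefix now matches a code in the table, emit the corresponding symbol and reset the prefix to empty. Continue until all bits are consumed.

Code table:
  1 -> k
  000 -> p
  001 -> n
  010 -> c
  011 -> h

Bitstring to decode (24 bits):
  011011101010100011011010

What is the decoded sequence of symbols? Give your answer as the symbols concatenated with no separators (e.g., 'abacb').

Bit 0: prefix='0' (no match yet)
Bit 1: prefix='01' (no match yet)
Bit 2: prefix='011' -> emit 'h', reset
Bit 3: prefix='0' (no match yet)
Bit 4: prefix='01' (no match yet)
Bit 5: prefix='011' -> emit 'h', reset
Bit 6: prefix='1' -> emit 'k', reset
Bit 7: prefix='0' (no match yet)
Bit 8: prefix='01' (no match yet)
Bit 9: prefix='010' -> emit 'c', reset
Bit 10: prefix='1' -> emit 'k', reset
Bit 11: prefix='0' (no match yet)
Bit 12: prefix='01' (no match yet)
Bit 13: prefix='010' -> emit 'c', reset
Bit 14: prefix='0' (no match yet)
Bit 15: prefix='00' (no match yet)
Bit 16: prefix='001' -> emit 'n', reset
Bit 17: prefix='1' -> emit 'k', reset
Bit 18: prefix='0' (no match yet)
Bit 19: prefix='01' (no match yet)
Bit 20: prefix='011' -> emit 'h', reset
Bit 21: prefix='0' (no match yet)
Bit 22: prefix='01' (no match yet)
Bit 23: prefix='010' -> emit 'c', reset

Answer: hhkckcnkhc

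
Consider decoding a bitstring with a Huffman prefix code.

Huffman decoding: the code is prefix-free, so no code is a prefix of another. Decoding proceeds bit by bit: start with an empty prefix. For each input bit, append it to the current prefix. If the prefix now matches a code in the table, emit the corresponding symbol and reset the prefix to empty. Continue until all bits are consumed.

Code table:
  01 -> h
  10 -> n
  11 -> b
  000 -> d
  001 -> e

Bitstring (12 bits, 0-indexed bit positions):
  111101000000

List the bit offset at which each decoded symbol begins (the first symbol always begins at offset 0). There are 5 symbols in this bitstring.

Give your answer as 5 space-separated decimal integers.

Answer: 0 2 4 6 9

Derivation:
Bit 0: prefix='1' (no match yet)
Bit 1: prefix='11' -> emit 'b', reset
Bit 2: prefix='1' (no match yet)
Bit 3: prefix='11' -> emit 'b', reset
Bit 4: prefix='0' (no match yet)
Bit 5: prefix='01' -> emit 'h', reset
Bit 6: prefix='0' (no match yet)
Bit 7: prefix='00' (no match yet)
Bit 8: prefix='000' -> emit 'd', reset
Bit 9: prefix='0' (no match yet)
Bit 10: prefix='00' (no match yet)
Bit 11: prefix='000' -> emit 'd', reset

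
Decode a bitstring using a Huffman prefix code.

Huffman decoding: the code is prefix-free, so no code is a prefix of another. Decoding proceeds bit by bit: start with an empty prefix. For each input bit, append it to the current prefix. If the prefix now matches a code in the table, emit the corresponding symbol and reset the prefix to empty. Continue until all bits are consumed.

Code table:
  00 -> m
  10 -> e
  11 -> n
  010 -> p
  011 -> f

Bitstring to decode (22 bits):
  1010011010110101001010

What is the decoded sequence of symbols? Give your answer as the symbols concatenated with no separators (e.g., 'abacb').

Answer: eefpnpepe

Derivation:
Bit 0: prefix='1' (no match yet)
Bit 1: prefix='10' -> emit 'e', reset
Bit 2: prefix='1' (no match yet)
Bit 3: prefix='10' -> emit 'e', reset
Bit 4: prefix='0' (no match yet)
Bit 5: prefix='01' (no match yet)
Bit 6: prefix='011' -> emit 'f', reset
Bit 7: prefix='0' (no match yet)
Bit 8: prefix='01' (no match yet)
Bit 9: prefix='010' -> emit 'p', reset
Bit 10: prefix='1' (no match yet)
Bit 11: prefix='11' -> emit 'n', reset
Bit 12: prefix='0' (no match yet)
Bit 13: prefix='01' (no match yet)
Bit 14: prefix='010' -> emit 'p', reset
Bit 15: prefix='1' (no match yet)
Bit 16: prefix='10' -> emit 'e', reset
Bit 17: prefix='0' (no match yet)
Bit 18: prefix='01' (no match yet)
Bit 19: prefix='010' -> emit 'p', reset
Bit 20: prefix='1' (no match yet)
Bit 21: prefix='10' -> emit 'e', reset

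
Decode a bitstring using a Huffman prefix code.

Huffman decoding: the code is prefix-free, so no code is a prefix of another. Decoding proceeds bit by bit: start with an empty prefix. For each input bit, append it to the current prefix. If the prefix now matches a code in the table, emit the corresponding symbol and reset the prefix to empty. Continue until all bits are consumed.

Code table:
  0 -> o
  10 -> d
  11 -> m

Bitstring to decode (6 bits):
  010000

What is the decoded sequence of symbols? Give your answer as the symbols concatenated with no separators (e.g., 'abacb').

Answer: odooo

Derivation:
Bit 0: prefix='0' -> emit 'o', reset
Bit 1: prefix='1' (no match yet)
Bit 2: prefix='10' -> emit 'd', reset
Bit 3: prefix='0' -> emit 'o', reset
Bit 4: prefix='0' -> emit 'o', reset
Bit 5: prefix='0' -> emit 'o', reset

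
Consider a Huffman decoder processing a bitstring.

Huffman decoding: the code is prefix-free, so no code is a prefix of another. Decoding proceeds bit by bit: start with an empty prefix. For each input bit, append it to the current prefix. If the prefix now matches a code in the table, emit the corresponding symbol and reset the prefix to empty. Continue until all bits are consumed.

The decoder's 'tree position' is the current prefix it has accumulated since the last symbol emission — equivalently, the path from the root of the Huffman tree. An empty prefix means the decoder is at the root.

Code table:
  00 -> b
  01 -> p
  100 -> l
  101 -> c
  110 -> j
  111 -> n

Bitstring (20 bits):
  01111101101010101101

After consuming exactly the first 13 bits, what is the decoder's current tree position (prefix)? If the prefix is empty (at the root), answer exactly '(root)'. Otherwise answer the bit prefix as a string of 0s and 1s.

Bit 0: prefix='0' (no match yet)
Bit 1: prefix='01' -> emit 'p', reset
Bit 2: prefix='1' (no match yet)
Bit 3: prefix='11' (no match yet)
Bit 4: prefix='111' -> emit 'n', reset
Bit 5: prefix='1' (no match yet)
Bit 6: prefix='10' (no match yet)
Bit 7: prefix='101' -> emit 'c', reset
Bit 8: prefix='1' (no match yet)
Bit 9: prefix='10' (no match yet)
Bit 10: prefix='101' -> emit 'c', reset
Bit 11: prefix='0' (no match yet)
Bit 12: prefix='01' -> emit 'p', reset

Answer: (root)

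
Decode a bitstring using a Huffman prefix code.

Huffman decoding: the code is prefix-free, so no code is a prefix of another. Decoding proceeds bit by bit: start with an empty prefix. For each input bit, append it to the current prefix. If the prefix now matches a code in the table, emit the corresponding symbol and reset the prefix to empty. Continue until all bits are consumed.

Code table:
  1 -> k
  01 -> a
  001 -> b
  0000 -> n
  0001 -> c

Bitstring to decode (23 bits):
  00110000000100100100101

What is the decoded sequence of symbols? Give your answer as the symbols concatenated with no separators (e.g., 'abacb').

Bit 0: prefix='0' (no match yet)
Bit 1: prefix='00' (no match yet)
Bit 2: prefix='001' -> emit 'b', reset
Bit 3: prefix='1' -> emit 'k', reset
Bit 4: prefix='0' (no match yet)
Bit 5: prefix='00' (no match yet)
Bit 6: prefix='000' (no match yet)
Bit 7: prefix='0000' -> emit 'n', reset
Bit 8: prefix='0' (no match yet)
Bit 9: prefix='00' (no match yet)
Bit 10: prefix='000' (no match yet)
Bit 11: prefix='0001' -> emit 'c', reset
Bit 12: prefix='0' (no match yet)
Bit 13: prefix='00' (no match yet)
Bit 14: prefix='001' -> emit 'b', reset
Bit 15: prefix='0' (no match yet)
Bit 16: prefix='00' (no match yet)
Bit 17: prefix='001' -> emit 'b', reset
Bit 18: prefix='0' (no match yet)
Bit 19: prefix='00' (no match yet)
Bit 20: prefix='001' -> emit 'b', reset
Bit 21: prefix='0' (no match yet)
Bit 22: prefix='01' -> emit 'a', reset

Answer: bkncbbba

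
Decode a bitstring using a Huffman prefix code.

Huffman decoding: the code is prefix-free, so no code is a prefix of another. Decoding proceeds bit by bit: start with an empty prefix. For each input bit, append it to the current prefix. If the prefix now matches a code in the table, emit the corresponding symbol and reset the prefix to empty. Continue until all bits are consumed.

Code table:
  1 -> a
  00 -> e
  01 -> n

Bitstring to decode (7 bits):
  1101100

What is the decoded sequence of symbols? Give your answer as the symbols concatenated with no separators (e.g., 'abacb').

Bit 0: prefix='1' -> emit 'a', reset
Bit 1: prefix='1' -> emit 'a', reset
Bit 2: prefix='0' (no match yet)
Bit 3: prefix='01' -> emit 'n', reset
Bit 4: prefix='1' -> emit 'a', reset
Bit 5: prefix='0' (no match yet)
Bit 6: prefix='00' -> emit 'e', reset

Answer: aanae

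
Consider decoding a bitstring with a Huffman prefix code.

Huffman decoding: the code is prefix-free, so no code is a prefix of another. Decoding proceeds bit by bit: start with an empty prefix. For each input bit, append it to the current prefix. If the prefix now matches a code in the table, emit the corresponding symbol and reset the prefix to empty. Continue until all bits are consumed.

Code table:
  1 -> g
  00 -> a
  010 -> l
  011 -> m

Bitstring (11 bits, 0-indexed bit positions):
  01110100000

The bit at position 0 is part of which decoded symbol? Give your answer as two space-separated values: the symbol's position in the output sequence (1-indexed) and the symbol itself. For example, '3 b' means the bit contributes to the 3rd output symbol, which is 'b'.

Answer: 1 m

Derivation:
Bit 0: prefix='0' (no match yet)
Bit 1: prefix='01' (no match yet)
Bit 2: prefix='011' -> emit 'm', reset
Bit 3: prefix='1' -> emit 'g', reset
Bit 4: prefix='0' (no match yet)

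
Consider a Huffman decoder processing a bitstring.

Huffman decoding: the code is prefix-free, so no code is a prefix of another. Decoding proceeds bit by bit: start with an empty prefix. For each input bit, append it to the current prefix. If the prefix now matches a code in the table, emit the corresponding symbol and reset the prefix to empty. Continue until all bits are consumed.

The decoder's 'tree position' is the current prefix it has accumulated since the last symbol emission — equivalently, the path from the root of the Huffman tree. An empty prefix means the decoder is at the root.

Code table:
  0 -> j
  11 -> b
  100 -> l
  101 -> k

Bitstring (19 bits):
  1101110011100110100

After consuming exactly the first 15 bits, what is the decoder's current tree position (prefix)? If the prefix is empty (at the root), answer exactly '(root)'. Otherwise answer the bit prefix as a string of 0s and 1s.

Answer: (root)

Derivation:
Bit 0: prefix='1' (no match yet)
Bit 1: prefix='11' -> emit 'b', reset
Bit 2: prefix='0' -> emit 'j', reset
Bit 3: prefix='1' (no match yet)
Bit 4: prefix='11' -> emit 'b', reset
Bit 5: prefix='1' (no match yet)
Bit 6: prefix='10' (no match yet)
Bit 7: prefix='100' -> emit 'l', reset
Bit 8: prefix='1' (no match yet)
Bit 9: prefix='11' -> emit 'b', reset
Bit 10: prefix='1' (no match yet)
Bit 11: prefix='10' (no match yet)
Bit 12: prefix='100' -> emit 'l', reset
Bit 13: prefix='1' (no match yet)
Bit 14: prefix='11' -> emit 'b', reset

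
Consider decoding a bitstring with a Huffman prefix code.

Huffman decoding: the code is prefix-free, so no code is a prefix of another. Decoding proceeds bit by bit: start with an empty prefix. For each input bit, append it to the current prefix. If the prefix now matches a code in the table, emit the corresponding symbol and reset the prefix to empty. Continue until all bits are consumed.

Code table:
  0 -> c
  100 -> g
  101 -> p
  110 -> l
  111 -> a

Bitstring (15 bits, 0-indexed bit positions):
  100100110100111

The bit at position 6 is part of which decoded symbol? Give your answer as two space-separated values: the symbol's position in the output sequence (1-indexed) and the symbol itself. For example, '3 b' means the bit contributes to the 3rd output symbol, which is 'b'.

Answer: 3 l

Derivation:
Bit 0: prefix='1' (no match yet)
Bit 1: prefix='10' (no match yet)
Bit 2: prefix='100' -> emit 'g', reset
Bit 3: prefix='1' (no match yet)
Bit 4: prefix='10' (no match yet)
Bit 5: prefix='100' -> emit 'g', reset
Bit 6: prefix='1' (no match yet)
Bit 7: prefix='11' (no match yet)
Bit 8: prefix='110' -> emit 'l', reset
Bit 9: prefix='1' (no match yet)
Bit 10: prefix='10' (no match yet)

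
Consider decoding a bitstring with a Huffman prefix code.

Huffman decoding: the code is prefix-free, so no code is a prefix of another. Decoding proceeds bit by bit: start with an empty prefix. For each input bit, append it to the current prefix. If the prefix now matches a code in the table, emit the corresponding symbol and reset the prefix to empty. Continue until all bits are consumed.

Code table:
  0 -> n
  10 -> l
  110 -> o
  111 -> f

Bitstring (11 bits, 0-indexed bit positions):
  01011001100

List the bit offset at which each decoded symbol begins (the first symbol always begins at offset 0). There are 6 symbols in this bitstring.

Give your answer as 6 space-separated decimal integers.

Answer: 0 1 3 6 7 10

Derivation:
Bit 0: prefix='0' -> emit 'n', reset
Bit 1: prefix='1' (no match yet)
Bit 2: prefix='10' -> emit 'l', reset
Bit 3: prefix='1' (no match yet)
Bit 4: prefix='11' (no match yet)
Bit 5: prefix='110' -> emit 'o', reset
Bit 6: prefix='0' -> emit 'n', reset
Bit 7: prefix='1' (no match yet)
Bit 8: prefix='11' (no match yet)
Bit 9: prefix='110' -> emit 'o', reset
Bit 10: prefix='0' -> emit 'n', reset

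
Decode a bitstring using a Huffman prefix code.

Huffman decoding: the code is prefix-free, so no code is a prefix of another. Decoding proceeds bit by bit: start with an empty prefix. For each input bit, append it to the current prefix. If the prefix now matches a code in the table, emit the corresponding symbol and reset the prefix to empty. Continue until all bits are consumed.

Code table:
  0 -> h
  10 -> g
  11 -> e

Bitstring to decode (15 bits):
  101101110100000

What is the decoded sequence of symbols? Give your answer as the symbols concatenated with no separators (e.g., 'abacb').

Answer: gehegghhhh

Derivation:
Bit 0: prefix='1' (no match yet)
Bit 1: prefix='10' -> emit 'g', reset
Bit 2: prefix='1' (no match yet)
Bit 3: prefix='11' -> emit 'e', reset
Bit 4: prefix='0' -> emit 'h', reset
Bit 5: prefix='1' (no match yet)
Bit 6: prefix='11' -> emit 'e', reset
Bit 7: prefix='1' (no match yet)
Bit 8: prefix='10' -> emit 'g', reset
Bit 9: prefix='1' (no match yet)
Bit 10: prefix='10' -> emit 'g', reset
Bit 11: prefix='0' -> emit 'h', reset
Bit 12: prefix='0' -> emit 'h', reset
Bit 13: prefix='0' -> emit 'h', reset
Bit 14: prefix='0' -> emit 'h', reset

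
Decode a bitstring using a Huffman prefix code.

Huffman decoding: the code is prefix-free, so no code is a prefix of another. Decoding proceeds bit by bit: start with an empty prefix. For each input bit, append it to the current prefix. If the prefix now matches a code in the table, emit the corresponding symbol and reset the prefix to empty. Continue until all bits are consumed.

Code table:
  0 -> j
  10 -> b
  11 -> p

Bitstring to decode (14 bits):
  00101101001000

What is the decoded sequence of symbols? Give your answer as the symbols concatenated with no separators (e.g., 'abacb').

Answer: jjbpjbjbjj

Derivation:
Bit 0: prefix='0' -> emit 'j', reset
Bit 1: prefix='0' -> emit 'j', reset
Bit 2: prefix='1' (no match yet)
Bit 3: prefix='10' -> emit 'b', reset
Bit 4: prefix='1' (no match yet)
Bit 5: prefix='11' -> emit 'p', reset
Bit 6: prefix='0' -> emit 'j', reset
Bit 7: prefix='1' (no match yet)
Bit 8: prefix='10' -> emit 'b', reset
Bit 9: prefix='0' -> emit 'j', reset
Bit 10: prefix='1' (no match yet)
Bit 11: prefix='10' -> emit 'b', reset
Bit 12: prefix='0' -> emit 'j', reset
Bit 13: prefix='0' -> emit 'j', reset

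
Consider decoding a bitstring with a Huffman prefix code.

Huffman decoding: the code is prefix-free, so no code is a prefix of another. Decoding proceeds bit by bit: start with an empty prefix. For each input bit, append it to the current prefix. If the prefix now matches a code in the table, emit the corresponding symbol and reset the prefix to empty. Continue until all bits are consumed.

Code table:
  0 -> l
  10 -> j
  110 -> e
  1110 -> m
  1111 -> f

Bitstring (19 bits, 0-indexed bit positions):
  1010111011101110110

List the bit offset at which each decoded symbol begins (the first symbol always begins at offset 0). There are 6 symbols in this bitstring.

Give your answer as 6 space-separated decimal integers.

Answer: 0 2 4 8 12 16

Derivation:
Bit 0: prefix='1' (no match yet)
Bit 1: prefix='10' -> emit 'j', reset
Bit 2: prefix='1' (no match yet)
Bit 3: prefix='10' -> emit 'j', reset
Bit 4: prefix='1' (no match yet)
Bit 5: prefix='11' (no match yet)
Bit 6: prefix='111' (no match yet)
Bit 7: prefix='1110' -> emit 'm', reset
Bit 8: prefix='1' (no match yet)
Bit 9: prefix='11' (no match yet)
Bit 10: prefix='111' (no match yet)
Bit 11: prefix='1110' -> emit 'm', reset
Bit 12: prefix='1' (no match yet)
Bit 13: prefix='11' (no match yet)
Bit 14: prefix='111' (no match yet)
Bit 15: prefix='1110' -> emit 'm', reset
Bit 16: prefix='1' (no match yet)
Bit 17: prefix='11' (no match yet)
Bit 18: prefix='110' -> emit 'e', reset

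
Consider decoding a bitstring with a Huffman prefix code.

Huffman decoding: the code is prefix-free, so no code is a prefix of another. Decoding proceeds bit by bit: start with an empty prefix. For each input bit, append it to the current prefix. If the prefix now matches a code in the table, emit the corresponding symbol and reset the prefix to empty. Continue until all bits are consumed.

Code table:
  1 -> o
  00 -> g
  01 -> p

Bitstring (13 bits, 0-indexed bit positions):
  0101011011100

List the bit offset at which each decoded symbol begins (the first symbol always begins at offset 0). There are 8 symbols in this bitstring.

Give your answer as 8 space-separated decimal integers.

Answer: 0 2 4 6 7 9 10 11

Derivation:
Bit 0: prefix='0' (no match yet)
Bit 1: prefix='01' -> emit 'p', reset
Bit 2: prefix='0' (no match yet)
Bit 3: prefix='01' -> emit 'p', reset
Bit 4: prefix='0' (no match yet)
Bit 5: prefix='01' -> emit 'p', reset
Bit 6: prefix='1' -> emit 'o', reset
Bit 7: prefix='0' (no match yet)
Bit 8: prefix='01' -> emit 'p', reset
Bit 9: prefix='1' -> emit 'o', reset
Bit 10: prefix='1' -> emit 'o', reset
Bit 11: prefix='0' (no match yet)
Bit 12: prefix='00' -> emit 'g', reset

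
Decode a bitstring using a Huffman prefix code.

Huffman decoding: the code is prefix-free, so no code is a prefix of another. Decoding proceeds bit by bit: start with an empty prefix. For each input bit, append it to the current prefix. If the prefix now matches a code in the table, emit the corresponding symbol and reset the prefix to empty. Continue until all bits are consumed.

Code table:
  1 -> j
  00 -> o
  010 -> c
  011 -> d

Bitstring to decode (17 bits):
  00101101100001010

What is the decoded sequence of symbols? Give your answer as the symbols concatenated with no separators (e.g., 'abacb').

Answer: ojddoojc

Derivation:
Bit 0: prefix='0' (no match yet)
Bit 1: prefix='00' -> emit 'o', reset
Bit 2: prefix='1' -> emit 'j', reset
Bit 3: prefix='0' (no match yet)
Bit 4: prefix='01' (no match yet)
Bit 5: prefix='011' -> emit 'd', reset
Bit 6: prefix='0' (no match yet)
Bit 7: prefix='01' (no match yet)
Bit 8: prefix='011' -> emit 'd', reset
Bit 9: prefix='0' (no match yet)
Bit 10: prefix='00' -> emit 'o', reset
Bit 11: prefix='0' (no match yet)
Bit 12: prefix='00' -> emit 'o', reset
Bit 13: prefix='1' -> emit 'j', reset
Bit 14: prefix='0' (no match yet)
Bit 15: prefix='01' (no match yet)
Bit 16: prefix='010' -> emit 'c', reset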